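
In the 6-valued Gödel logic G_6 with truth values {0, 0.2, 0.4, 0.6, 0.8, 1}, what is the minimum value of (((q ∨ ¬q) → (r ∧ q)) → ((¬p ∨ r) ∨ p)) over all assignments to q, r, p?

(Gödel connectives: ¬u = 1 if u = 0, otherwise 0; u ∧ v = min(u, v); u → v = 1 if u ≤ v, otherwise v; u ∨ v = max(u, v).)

0.20

The minimum is attained at q = 0.2, r = 0.2, p = 0.2:
  ¬q: Gödel ¬ of 0.2 = 0 (operand ≠ 0)
  (q ∨ ¬q) = max(0.2, 0) = 0.2
  (r ∧ q) = min(0.2, 0.2) = 0.2
  ((q ∨ ¬q) → (r ∧ q)): 0.2 ≤ 0.2, so result = 1
  ¬p: Gödel ¬ of 0.2 = 0 (operand ≠ 0)
  (¬p ∨ r) = max(0, 0.2) = 0.2
  ((¬p ∨ r) ∨ p) = max(0.2, 0.2) = 0.2
  (((q ∨ ¬q) → (r ∧ q)) → ((¬p ∨ r) ∨ p)): 1 > 0.2, so result = 0.2
Checking all 216 assignments confirms none give a value below 0.20.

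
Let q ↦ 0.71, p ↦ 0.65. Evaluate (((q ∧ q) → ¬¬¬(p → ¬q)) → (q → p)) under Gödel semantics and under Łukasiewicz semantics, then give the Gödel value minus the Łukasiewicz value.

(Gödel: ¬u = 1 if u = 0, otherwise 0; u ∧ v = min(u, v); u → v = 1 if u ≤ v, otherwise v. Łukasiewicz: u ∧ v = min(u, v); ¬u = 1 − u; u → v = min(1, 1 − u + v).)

-0.35

Gödel evaluation:
  (q ∧ q) = min(0.71, 0.71) = 0.71
  ¬q: Gödel ¬ of 0.71 = 0 (operand ≠ 0)
  (p → ¬q): 0.65 > 0, so result = 0
  ¬(p → ¬q): Gödel ¬ of 0 = 1 (operand is 0)
  ¬¬(p → ¬q): Gödel ¬ of 1 = 0 (operand ≠ 0)
  ¬¬¬(p → ¬q): Gödel ¬ of 0 = 1 (operand is 0)
  ((q ∧ q) → ¬¬¬(p → ¬q)): 0.71 ≤ 1, so result = 1
  (q → p): 0.71 > 0.65, so result = 0.65
  (((q ∧ q) → ¬¬¬(p → ¬q)) → (q → p)): 1 > 0.65, so result = 0.65
  Gödel value = 0.65
Łukasiewicz evaluation:
  (q ∧ q) = min(0.71, 0.71) = 0.71
  ¬q: Łukasiewicz ¬ gives 1 − 0.71 = 0.29
  (p → ¬q): min(1, 1 − 0.65 + 0.29) = 0.64
  ¬(p → ¬q): Łukasiewicz ¬ gives 1 − 0.64 = 0.36
  ¬¬(p → ¬q): Łukasiewicz ¬ gives 1 − 0.36 = 0.64
  ¬¬¬(p → ¬q): Łukasiewicz ¬ gives 1 − 0.64 = 0.36
  ((q ∧ q) → ¬¬¬(p → ¬q)): min(1, 1 − 0.71 + 0.36) = 0.65
  (q → p): min(1, 1 − 0.71 + 0.65) = 0.94
  (((q ∧ q) → ¬¬¬(p → ¬q)) → (q → p)): min(1, 1 − 0.65 + 0.94) = 1
  Łukasiewicz value = 1
Difference: 0.65 − 1 = -0.35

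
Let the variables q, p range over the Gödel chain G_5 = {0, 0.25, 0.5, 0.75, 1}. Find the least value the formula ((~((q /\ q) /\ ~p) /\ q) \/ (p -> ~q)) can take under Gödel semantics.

0.25

The minimum is attained at q = 0.25, p = 0.25:
  (q /\ q) = min(0.25, 0.25) = 0.25
  ~p: Gödel ¬ of 0.25 = 0 (operand ≠ 0)
  ((q /\ q) /\ ~p) = min(0.25, 0) = 0
  ~((q /\ q) /\ ~p): Gödel ¬ of 0 = 1 (operand is 0)
  (~((q /\ q) /\ ~p) /\ q) = min(1, 0.25) = 0.25
  ~q: Gödel ¬ of 0.25 = 0 (operand ≠ 0)
  (p -> ~q): 0.25 > 0, so result = 0
  ((~((q /\ q) /\ ~p) /\ q) \/ (p -> ~q)) = max(0.25, 0) = 0.25
Checking all 25 assignments confirms none give a value below 0.25.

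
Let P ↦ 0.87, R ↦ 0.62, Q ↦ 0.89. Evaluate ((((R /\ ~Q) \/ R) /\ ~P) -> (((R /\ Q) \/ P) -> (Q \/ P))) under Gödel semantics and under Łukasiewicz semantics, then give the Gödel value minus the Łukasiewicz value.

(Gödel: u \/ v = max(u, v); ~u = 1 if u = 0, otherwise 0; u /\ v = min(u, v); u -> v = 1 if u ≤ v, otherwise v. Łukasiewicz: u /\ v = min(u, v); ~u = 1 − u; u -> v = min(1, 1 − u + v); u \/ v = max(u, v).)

Gödel evaluation:
  ~Q: Gödel ¬ of 0.89 = 0 (operand ≠ 0)
  (R /\ ~Q) = min(0.62, 0) = 0
  ((R /\ ~Q) \/ R) = max(0, 0.62) = 0.62
  ~P: Gödel ¬ of 0.87 = 0 (operand ≠ 0)
  (((R /\ ~Q) \/ R) /\ ~P) = min(0.62, 0) = 0
  (R /\ Q) = min(0.62, 0.89) = 0.62
  ((R /\ Q) \/ P) = max(0.62, 0.87) = 0.87
  (Q \/ P) = max(0.89, 0.87) = 0.89
  (((R /\ Q) \/ P) -> (Q \/ P)): 0.87 ≤ 0.89, so result = 1
  ((((R /\ ~Q) \/ R) /\ ~P) -> (((R /\ Q) \/ P) -> (Q \/ P))): 0 ≤ 1, so result = 1
  Gödel value = 1
Łukasiewicz evaluation:
  ~Q: Łukasiewicz ¬ gives 1 − 0.89 = 0.11
  (R /\ ~Q) = min(0.62, 0.11) = 0.11
  ((R /\ ~Q) \/ R) = max(0.11, 0.62) = 0.62
  ~P: Łukasiewicz ¬ gives 1 − 0.87 = 0.13
  (((R /\ ~Q) \/ R) /\ ~P) = min(0.62, 0.13) = 0.13
  (R /\ Q) = min(0.62, 0.89) = 0.62
  ((R /\ Q) \/ P) = max(0.62, 0.87) = 0.87
  (Q \/ P) = max(0.89, 0.87) = 0.89
  (((R /\ Q) \/ P) -> (Q \/ P)): min(1, 1 − 0.87 + 0.89) = 1
  ((((R /\ ~Q) \/ R) /\ ~P) -> (((R /\ Q) \/ P) -> (Q \/ P))): min(1, 1 − 0.13 + 1) = 1
  Łukasiewicz value = 1
Difference: 1 − 1 = 0.00

0.00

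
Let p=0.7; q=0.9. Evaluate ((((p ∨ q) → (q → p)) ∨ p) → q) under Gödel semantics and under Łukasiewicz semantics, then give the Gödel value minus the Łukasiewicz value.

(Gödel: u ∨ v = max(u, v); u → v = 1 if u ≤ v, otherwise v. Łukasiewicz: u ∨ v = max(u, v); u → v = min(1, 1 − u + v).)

Gödel evaluation:
  (p ∨ q) = max(0.7, 0.9) = 0.9
  (q → p): 0.9 > 0.7, so result = 0.7
  ((p ∨ q) → (q → p)): 0.9 > 0.7, so result = 0.7
  (((p ∨ q) → (q → p)) ∨ p) = max(0.7, 0.7) = 0.7
  ((((p ∨ q) → (q → p)) ∨ p) → q): 0.7 ≤ 0.9, so result = 1
  Gödel value = 1
Łukasiewicz evaluation:
  (p ∨ q) = max(0.7, 0.9) = 0.9
  (q → p): min(1, 1 − 0.9 + 0.7) = 0.8
  ((p ∨ q) → (q → p)): min(1, 1 − 0.9 + 0.8) = 0.9
  (((p ∨ q) → (q → p)) ∨ p) = max(0.9, 0.7) = 0.9
  ((((p ∨ q) → (q → p)) ∨ p) → q): min(1, 1 − 0.9 + 0.9) = 1
  Łukasiewicz value = 1
Difference: 1 − 1 = 0.00

0.00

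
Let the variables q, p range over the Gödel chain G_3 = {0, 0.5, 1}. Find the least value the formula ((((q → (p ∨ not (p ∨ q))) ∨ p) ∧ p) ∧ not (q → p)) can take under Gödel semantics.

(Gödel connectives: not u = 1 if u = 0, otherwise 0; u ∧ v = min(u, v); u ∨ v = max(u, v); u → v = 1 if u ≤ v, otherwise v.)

0.00

The minimum is attained at q = 0, p = 0:
  (p ∨ q) = max(0, 0) = 0
  not (p ∨ q): Gödel ¬ of 0 = 1 (operand is 0)
  (p ∨ not (p ∨ q)) = max(0, 1) = 1
  (q → (p ∨ not (p ∨ q))): 0 ≤ 1, so result = 1
  ((q → (p ∨ not (p ∨ q))) ∨ p) = max(1, 0) = 1
  (((q → (p ∨ not (p ∨ q))) ∨ p) ∧ p) = min(1, 0) = 0
  (q → p): 0 ≤ 0, so result = 1
  not (q → p): Gödel ¬ of 1 = 0 (operand ≠ 0)
  ((((q → (p ∨ not (p ∨ q))) ∨ p) ∧ p) ∧ not (q → p)) = min(0, 0) = 0
Checking all 9 assignments confirms none give a value below 0.00.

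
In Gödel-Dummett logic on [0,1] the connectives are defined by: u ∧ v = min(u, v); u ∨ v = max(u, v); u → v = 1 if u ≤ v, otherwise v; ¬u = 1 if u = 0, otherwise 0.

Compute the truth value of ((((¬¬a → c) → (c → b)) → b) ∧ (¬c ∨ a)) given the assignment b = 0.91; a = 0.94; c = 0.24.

0.91

¬a: Gödel ¬ of 0.94 = 0 (operand ≠ 0)
¬¬a: Gödel ¬ of 0 = 1 (operand is 0)
(¬¬a → c): 1 > 0.24, so result = 0.24
(c → b): 0.24 ≤ 0.91, so result = 1
((¬¬a → c) → (c → b)): 0.24 ≤ 1, so result = 1
(((¬¬a → c) → (c → b)) → b): 1 > 0.91, so result = 0.91
¬c: Gödel ¬ of 0.24 = 0 (operand ≠ 0)
(¬c ∨ a) = max(0, 0.94) = 0.94
((((¬¬a → c) → (c → b)) → b) ∧ (¬c ∨ a)) = min(0.91, 0.94) = 0.91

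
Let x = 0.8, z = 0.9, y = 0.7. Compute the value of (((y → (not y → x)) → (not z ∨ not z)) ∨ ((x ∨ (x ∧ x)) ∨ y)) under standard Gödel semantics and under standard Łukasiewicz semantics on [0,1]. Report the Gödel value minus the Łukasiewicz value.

0.00

Gödel evaluation:
  not y: Gödel ¬ of 0.7 = 0 (operand ≠ 0)
  (not y → x): 0 ≤ 0.8, so result = 1
  (y → (not y → x)): 0.7 ≤ 1, so result = 1
  not z: Gödel ¬ of 0.9 = 0 (operand ≠ 0)
  not z: Gödel ¬ of 0.9 = 0 (operand ≠ 0)
  (not z ∨ not z) = max(0, 0) = 0
  ((y → (not y → x)) → (not z ∨ not z)): 1 > 0, so result = 0
  (x ∧ x) = min(0.8, 0.8) = 0.8
  (x ∨ (x ∧ x)) = max(0.8, 0.8) = 0.8
  ((x ∨ (x ∧ x)) ∨ y) = max(0.8, 0.7) = 0.8
  (((y → (not y → x)) → (not z ∨ not z)) ∨ ((x ∨ (x ∧ x)) ∨ y)) = max(0, 0.8) = 0.8
  Gödel value = 0.8
Łukasiewicz evaluation:
  not y: Łukasiewicz ¬ gives 1 − 0.7 = 0.3
  (not y → x): min(1, 1 − 0.3 + 0.8) = 1
  (y → (not y → x)): min(1, 1 − 0.7 + 1) = 1
  not z: Łukasiewicz ¬ gives 1 − 0.9 = 0.1
  not z: Łukasiewicz ¬ gives 1 − 0.9 = 0.1
  (not z ∨ not z) = max(0.1, 0.1) = 0.1
  ((y → (not y → x)) → (not z ∨ not z)): min(1, 1 − 1 + 0.1) = 0.1
  (x ∧ x) = min(0.8, 0.8) = 0.8
  (x ∨ (x ∧ x)) = max(0.8, 0.8) = 0.8
  ((x ∨ (x ∧ x)) ∨ y) = max(0.8, 0.7) = 0.8
  (((y → (not y → x)) → (not z ∨ not z)) ∨ ((x ∨ (x ∧ x)) ∨ y)) = max(0.1, 0.8) = 0.8
  Łukasiewicz value = 0.8
Difference: 0.8 − 0.8 = 0.00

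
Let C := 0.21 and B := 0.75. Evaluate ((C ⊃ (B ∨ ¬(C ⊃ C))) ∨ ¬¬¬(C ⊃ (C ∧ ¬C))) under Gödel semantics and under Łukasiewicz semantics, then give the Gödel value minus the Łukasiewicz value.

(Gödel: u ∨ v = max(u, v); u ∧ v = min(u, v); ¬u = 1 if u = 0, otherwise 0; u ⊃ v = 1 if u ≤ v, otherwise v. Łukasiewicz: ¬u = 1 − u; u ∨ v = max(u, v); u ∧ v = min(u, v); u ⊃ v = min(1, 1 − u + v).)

0.00

Gödel evaluation:
  (C ⊃ C): 0.21 ≤ 0.21, so result = 1
  ¬(C ⊃ C): Gödel ¬ of 1 = 0 (operand ≠ 0)
  (B ∨ ¬(C ⊃ C)) = max(0.75, 0) = 0.75
  (C ⊃ (B ∨ ¬(C ⊃ C))): 0.21 ≤ 0.75, so result = 1
  ¬C: Gödel ¬ of 0.21 = 0 (operand ≠ 0)
  (C ∧ ¬C) = min(0.21, 0) = 0
  (C ⊃ (C ∧ ¬C)): 0.21 > 0, so result = 0
  ¬(C ⊃ (C ∧ ¬C)): Gödel ¬ of 0 = 1 (operand is 0)
  ¬¬(C ⊃ (C ∧ ¬C)): Gödel ¬ of 1 = 0 (operand ≠ 0)
  ¬¬¬(C ⊃ (C ∧ ¬C)): Gödel ¬ of 0 = 1 (operand is 0)
  ((C ⊃ (B ∨ ¬(C ⊃ C))) ∨ ¬¬¬(C ⊃ (C ∧ ¬C))) = max(1, 1) = 1
  Gödel value = 1
Łukasiewicz evaluation:
  (C ⊃ C): min(1, 1 − 0.21 + 0.21) = 1
  ¬(C ⊃ C): Łukasiewicz ¬ gives 1 − 1 = 0
  (B ∨ ¬(C ⊃ C)) = max(0.75, 0) = 0.75
  (C ⊃ (B ∨ ¬(C ⊃ C))): min(1, 1 − 0.21 + 0.75) = 1
  ¬C: Łukasiewicz ¬ gives 1 − 0.21 = 0.79
  (C ∧ ¬C) = min(0.21, 0.79) = 0.21
  (C ⊃ (C ∧ ¬C)): min(1, 1 − 0.21 + 0.21) = 1
  ¬(C ⊃ (C ∧ ¬C)): Łukasiewicz ¬ gives 1 − 1 = 0
  ¬¬(C ⊃ (C ∧ ¬C)): Łukasiewicz ¬ gives 1 − 0 = 1
  ¬¬¬(C ⊃ (C ∧ ¬C)): Łukasiewicz ¬ gives 1 − 1 = 0
  ((C ⊃ (B ∨ ¬(C ⊃ C))) ∨ ¬¬¬(C ⊃ (C ∧ ¬C))) = max(1, 0) = 1
  Łukasiewicz value = 1
Difference: 1 − 1 = 0.00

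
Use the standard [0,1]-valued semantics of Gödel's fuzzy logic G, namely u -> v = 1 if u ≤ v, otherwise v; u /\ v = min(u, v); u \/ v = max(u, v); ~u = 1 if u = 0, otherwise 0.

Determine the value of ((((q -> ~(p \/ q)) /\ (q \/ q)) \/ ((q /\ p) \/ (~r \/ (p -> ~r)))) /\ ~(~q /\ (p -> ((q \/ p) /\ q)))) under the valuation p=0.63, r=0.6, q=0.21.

(p \/ q) = max(0.63, 0.21) = 0.63
~(p \/ q): Gödel ¬ of 0.63 = 0 (operand ≠ 0)
(q -> ~(p \/ q)): 0.21 > 0, so result = 0
(q \/ q) = max(0.21, 0.21) = 0.21
((q -> ~(p \/ q)) /\ (q \/ q)) = min(0, 0.21) = 0
(q /\ p) = min(0.21, 0.63) = 0.21
~r: Gödel ¬ of 0.6 = 0 (operand ≠ 0)
~r: Gödel ¬ of 0.6 = 0 (operand ≠ 0)
(p -> ~r): 0.63 > 0, so result = 0
(~r \/ (p -> ~r)) = max(0, 0) = 0
((q /\ p) \/ (~r \/ (p -> ~r))) = max(0.21, 0) = 0.21
(((q -> ~(p \/ q)) /\ (q \/ q)) \/ ((q /\ p) \/ (~r \/ (p -> ~r)))) = max(0, 0.21) = 0.21
~q: Gödel ¬ of 0.21 = 0 (operand ≠ 0)
(q \/ p) = max(0.21, 0.63) = 0.63
((q \/ p) /\ q) = min(0.63, 0.21) = 0.21
(p -> ((q \/ p) /\ q)): 0.63 > 0.21, so result = 0.21
(~q /\ (p -> ((q \/ p) /\ q))) = min(0, 0.21) = 0
~(~q /\ (p -> ((q \/ p) /\ q))): Gödel ¬ of 0 = 1 (operand is 0)
((((q -> ~(p \/ q)) /\ (q \/ q)) \/ ((q /\ p) \/ (~r \/ (p -> ~r)))) /\ ~(~q /\ (p -> ((q \/ p) /\ q)))) = min(0.21, 1) = 0.21

0.21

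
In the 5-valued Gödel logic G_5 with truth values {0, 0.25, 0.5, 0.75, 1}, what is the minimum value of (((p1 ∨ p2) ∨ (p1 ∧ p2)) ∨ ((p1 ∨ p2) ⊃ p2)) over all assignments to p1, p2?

The minimum is attained at p1 = 0.25, p2 = 0:
  (p1 ∨ p2) = max(0.25, 0) = 0.25
  (p1 ∧ p2) = min(0.25, 0) = 0
  ((p1 ∨ p2) ∨ (p1 ∧ p2)) = max(0.25, 0) = 0.25
  (p1 ∨ p2) = max(0.25, 0) = 0.25
  ((p1 ∨ p2) ⊃ p2): 0.25 > 0, so result = 0
  (((p1 ∨ p2) ∨ (p1 ∧ p2)) ∨ ((p1 ∨ p2) ⊃ p2)) = max(0.25, 0) = 0.25
Checking all 25 assignments confirms none give a value below 0.25.

0.25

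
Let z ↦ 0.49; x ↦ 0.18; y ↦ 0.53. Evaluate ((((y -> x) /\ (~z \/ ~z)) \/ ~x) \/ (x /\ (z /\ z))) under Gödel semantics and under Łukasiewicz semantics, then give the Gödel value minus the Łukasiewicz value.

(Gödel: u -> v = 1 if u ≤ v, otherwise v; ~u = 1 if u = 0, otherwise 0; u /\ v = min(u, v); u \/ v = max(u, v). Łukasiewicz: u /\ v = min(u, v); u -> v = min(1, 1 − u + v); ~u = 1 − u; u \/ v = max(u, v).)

-0.64

Gödel evaluation:
  (y -> x): 0.53 > 0.18, so result = 0.18
  ~z: Gödel ¬ of 0.49 = 0 (operand ≠ 0)
  ~z: Gödel ¬ of 0.49 = 0 (operand ≠ 0)
  (~z \/ ~z) = max(0, 0) = 0
  ((y -> x) /\ (~z \/ ~z)) = min(0.18, 0) = 0
  ~x: Gödel ¬ of 0.18 = 0 (operand ≠ 0)
  (((y -> x) /\ (~z \/ ~z)) \/ ~x) = max(0, 0) = 0
  (z /\ z) = min(0.49, 0.49) = 0.49
  (x /\ (z /\ z)) = min(0.18, 0.49) = 0.18
  ((((y -> x) /\ (~z \/ ~z)) \/ ~x) \/ (x /\ (z /\ z))) = max(0, 0.18) = 0.18
  Gödel value = 0.18
Łukasiewicz evaluation:
  (y -> x): min(1, 1 − 0.53 + 0.18) = 0.65
  ~z: Łukasiewicz ¬ gives 1 − 0.49 = 0.51
  ~z: Łukasiewicz ¬ gives 1 − 0.49 = 0.51
  (~z \/ ~z) = max(0.51, 0.51) = 0.51
  ((y -> x) /\ (~z \/ ~z)) = min(0.65, 0.51) = 0.51
  ~x: Łukasiewicz ¬ gives 1 − 0.18 = 0.82
  (((y -> x) /\ (~z \/ ~z)) \/ ~x) = max(0.51, 0.82) = 0.82
  (z /\ z) = min(0.49, 0.49) = 0.49
  (x /\ (z /\ z)) = min(0.18, 0.49) = 0.18
  ((((y -> x) /\ (~z \/ ~z)) \/ ~x) \/ (x /\ (z /\ z))) = max(0.82, 0.18) = 0.82
  Łukasiewicz value = 0.82
Difference: 0.18 − 0.82 = -0.64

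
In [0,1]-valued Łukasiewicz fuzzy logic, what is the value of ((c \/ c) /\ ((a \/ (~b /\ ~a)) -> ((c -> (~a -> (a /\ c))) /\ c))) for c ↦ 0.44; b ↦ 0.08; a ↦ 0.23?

(c \/ c) = max(0.44, 0.44) = 0.44
~b: Łukasiewicz ¬ gives 1 − 0.08 = 0.92
~a: Łukasiewicz ¬ gives 1 − 0.23 = 0.77
(~b /\ ~a) = min(0.92, 0.77) = 0.77
(a \/ (~b /\ ~a)) = max(0.23, 0.77) = 0.77
~a: Łukasiewicz ¬ gives 1 − 0.23 = 0.77
(a /\ c) = min(0.23, 0.44) = 0.23
(~a -> (a /\ c)): min(1, 1 − 0.77 + 0.23) = 0.46
(c -> (~a -> (a /\ c))): min(1, 1 − 0.44 + 0.46) = 1
((c -> (~a -> (a /\ c))) /\ c) = min(1, 0.44) = 0.44
((a \/ (~b /\ ~a)) -> ((c -> (~a -> (a /\ c))) /\ c)): min(1, 1 − 0.77 + 0.44) = 0.67
((c \/ c) /\ ((a \/ (~b /\ ~a)) -> ((c -> (~a -> (a /\ c))) /\ c))) = min(0.44, 0.67) = 0.44

0.44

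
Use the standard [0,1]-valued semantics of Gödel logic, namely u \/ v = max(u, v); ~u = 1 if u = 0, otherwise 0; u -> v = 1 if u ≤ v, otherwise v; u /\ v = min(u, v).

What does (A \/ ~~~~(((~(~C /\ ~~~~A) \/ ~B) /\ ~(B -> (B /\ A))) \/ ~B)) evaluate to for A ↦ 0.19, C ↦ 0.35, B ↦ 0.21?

~C: Gödel ¬ of 0.35 = 0 (operand ≠ 0)
~A: Gödel ¬ of 0.19 = 0 (operand ≠ 0)
~~A: Gödel ¬ of 0 = 1 (operand is 0)
~~~A: Gödel ¬ of 1 = 0 (operand ≠ 0)
~~~~A: Gödel ¬ of 0 = 1 (operand is 0)
(~C /\ ~~~~A) = min(0, 1) = 0
~(~C /\ ~~~~A): Gödel ¬ of 0 = 1 (operand is 0)
~B: Gödel ¬ of 0.21 = 0 (operand ≠ 0)
(~(~C /\ ~~~~A) \/ ~B) = max(1, 0) = 1
(B /\ A) = min(0.21, 0.19) = 0.19
(B -> (B /\ A)): 0.21 > 0.19, so result = 0.19
~(B -> (B /\ A)): Gödel ¬ of 0.19 = 0 (operand ≠ 0)
((~(~C /\ ~~~~A) \/ ~B) /\ ~(B -> (B /\ A))) = min(1, 0) = 0
~B: Gödel ¬ of 0.21 = 0 (operand ≠ 0)
(((~(~C /\ ~~~~A) \/ ~B) /\ ~(B -> (B /\ A))) \/ ~B) = max(0, 0) = 0
~(((~(~C /\ ~~~~A) \/ ~B) /\ ~(B -> (B /\ A))) \/ ~B): Gödel ¬ of 0 = 1 (operand is 0)
~~(((~(~C /\ ~~~~A) \/ ~B) /\ ~(B -> (B /\ A))) \/ ~B): Gödel ¬ of 1 = 0 (operand ≠ 0)
~~~(((~(~C /\ ~~~~A) \/ ~B) /\ ~(B -> (B /\ A))) \/ ~B): Gödel ¬ of 0 = 1 (operand is 0)
~~~~(((~(~C /\ ~~~~A) \/ ~B) /\ ~(B -> (B /\ A))) \/ ~B): Gödel ¬ of 1 = 0 (operand ≠ 0)
(A \/ ~~~~(((~(~C /\ ~~~~A) \/ ~B) /\ ~(B -> (B /\ A))) \/ ~B)) = max(0.19, 0) = 0.19

0.19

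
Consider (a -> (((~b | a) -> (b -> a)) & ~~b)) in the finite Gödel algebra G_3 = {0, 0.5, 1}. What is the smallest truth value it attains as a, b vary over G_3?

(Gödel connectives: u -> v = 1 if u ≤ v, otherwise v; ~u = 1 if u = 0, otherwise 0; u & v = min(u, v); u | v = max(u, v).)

The minimum is attained at a = 0.5, b = 0:
  ~b: Gödel ¬ of 0 = 1 (operand is 0)
  (~b | a) = max(1, 0.5) = 1
  (b -> a): 0 ≤ 0.5, so result = 1
  ((~b | a) -> (b -> a)): 1 ≤ 1, so result = 1
  ~b: Gödel ¬ of 0 = 1 (operand is 0)
  ~~b: Gödel ¬ of 1 = 0 (operand ≠ 0)
  (((~b | a) -> (b -> a)) & ~~b) = min(1, 0) = 0
  (a -> (((~b | a) -> (b -> a)) & ~~b)): 0.5 > 0, so result = 0
Checking all 9 assignments confirms none give a value below 0.00.

0.00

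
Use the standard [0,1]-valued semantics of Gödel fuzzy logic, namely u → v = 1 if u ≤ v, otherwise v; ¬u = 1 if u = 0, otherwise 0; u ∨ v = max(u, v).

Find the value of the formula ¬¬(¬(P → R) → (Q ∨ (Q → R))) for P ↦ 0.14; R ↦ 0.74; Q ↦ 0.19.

1.00

(P → R): 0.14 ≤ 0.74, so result = 1
¬(P → R): Gödel ¬ of 1 = 0 (operand ≠ 0)
(Q → R): 0.19 ≤ 0.74, so result = 1
(Q ∨ (Q → R)) = max(0.19, 1) = 1
(¬(P → R) → (Q ∨ (Q → R))): 0 ≤ 1, so result = 1
¬(¬(P → R) → (Q ∨ (Q → R))): Gödel ¬ of 1 = 0 (operand ≠ 0)
¬¬(¬(P → R) → (Q ∨ (Q → R))): Gödel ¬ of 0 = 1 (operand is 0)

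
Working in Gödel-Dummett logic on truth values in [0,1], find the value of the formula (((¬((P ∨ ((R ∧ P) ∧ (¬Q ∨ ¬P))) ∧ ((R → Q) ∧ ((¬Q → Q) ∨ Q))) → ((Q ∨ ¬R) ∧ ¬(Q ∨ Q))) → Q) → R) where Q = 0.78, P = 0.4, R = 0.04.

(R ∧ P) = min(0.04, 0.4) = 0.04
¬Q: Gödel ¬ of 0.78 = 0 (operand ≠ 0)
¬P: Gödel ¬ of 0.4 = 0 (operand ≠ 0)
(¬Q ∨ ¬P) = max(0, 0) = 0
((R ∧ P) ∧ (¬Q ∨ ¬P)) = min(0.04, 0) = 0
(P ∨ ((R ∧ P) ∧ (¬Q ∨ ¬P))) = max(0.4, 0) = 0.4
(R → Q): 0.04 ≤ 0.78, so result = 1
¬Q: Gödel ¬ of 0.78 = 0 (operand ≠ 0)
(¬Q → Q): 0 ≤ 0.78, so result = 1
((¬Q → Q) ∨ Q) = max(1, 0.78) = 1
((R → Q) ∧ ((¬Q → Q) ∨ Q)) = min(1, 1) = 1
((P ∨ ((R ∧ P) ∧ (¬Q ∨ ¬P))) ∧ ((R → Q) ∧ ((¬Q → Q) ∨ Q))) = min(0.4, 1) = 0.4
¬((P ∨ ((R ∧ P) ∧ (¬Q ∨ ¬P))) ∧ ((R → Q) ∧ ((¬Q → Q) ∨ Q))): Gödel ¬ of 0.4 = 0 (operand ≠ 0)
¬R: Gödel ¬ of 0.04 = 0 (operand ≠ 0)
(Q ∨ ¬R) = max(0.78, 0) = 0.78
(Q ∨ Q) = max(0.78, 0.78) = 0.78
¬(Q ∨ Q): Gödel ¬ of 0.78 = 0 (operand ≠ 0)
((Q ∨ ¬R) ∧ ¬(Q ∨ Q)) = min(0.78, 0) = 0
(¬((P ∨ ((R ∧ P) ∧ (¬Q ∨ ¬P))) ∧ ((R → Q) ∧ ((¬Q → Q) ∨ Q))) → ((Q ∨ ¬R) ∧ ¬(Q ∨ Q))): 0 ≤ 0, so result = 1
((¬((P ∨ ((R ∧ P) ∧ (¬Q ∨ ¬P))) ∧ ((R → Q) ∧ ((¬Q → Q) ∨ Q))) → ((Q ∨ ¬R) ∧ ¬(Q ∨ Q))) → Q): 1 > 0.78, so result = 0.78
(((¬((P ∨ ((R ∧ P) ∧ (¬Q ∨ ¬P))) ∧ ((R → Q) ∧ ((¬Q → Q) ∨ Q))) → ((Q ∨ ¬R) ∧ ¬(Q ∨ Q))) → Q) → R): 0.78 > 0.04, so result = 0.04

0.04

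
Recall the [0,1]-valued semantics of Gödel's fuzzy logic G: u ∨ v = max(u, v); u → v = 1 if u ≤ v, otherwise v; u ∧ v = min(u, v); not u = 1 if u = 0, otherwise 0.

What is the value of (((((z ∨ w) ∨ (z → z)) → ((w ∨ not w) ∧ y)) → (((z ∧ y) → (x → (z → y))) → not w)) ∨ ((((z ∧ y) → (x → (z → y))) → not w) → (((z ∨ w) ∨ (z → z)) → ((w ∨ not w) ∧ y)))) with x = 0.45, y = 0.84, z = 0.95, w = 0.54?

1.00

(z ∨ w) = max(0.95, 0.54) = 0.95
(z → z): 0.95 ≤ 0.95, so result = 1
((z ∨ w) ∨ (z → z)) = max(0.95, 1) = 1
not w: Gödel ¬ of 0.54 = 0 (operand ≠ 0)
(w ∨ not w) = max(0.54, 0) = 0.54
((w ∨ not w) ∧ y) = min(0.54, 0.84) = 0.54
(((z ∨ w) ∨ (z → z)) → ((w ∨ not w) ∧ y)): 1 > 0.54, so result = 0.54
(z ∧ y) = min(0.95, 0.84) = 0.84
(z → y): 0.95 > 0.84, so result = 0.84
(x → (z → y)): 0.45 ≤ 0.84, so result = 1
((z ∧ y) → (x → (z → y))): 0.84 ≤ 1, so result = 1
not w: Gödel ¬ of 0.54 = 0 (operand ≠ 0)
(((z ∧ y) → (x → (z → y))) → not w): 1 > 0, so result = 0
((((z ∨ w) ∨ (z → z)) → ((w ∨ not w) ∧ y)) → (((z ∧ y) → (x → (z → y))) → not w)): 0.54 > 0, so result = 0
(z ∧ y) = min(0.95, 0.84) = 0.84
(z → y): 0.95 > 0.84, so result = 0.84
(x → (z → y)): 0.45 ≤ 0.84, so result = 1
((z ∧ y) → (x → (z → y))): 0.84 ≤ 1, so result = 1
not w: Gödel ¬ of 0.54 = 0 (operand ≠ 0)
(((z ∧ y) → (x → (z → y))) → not w): 1 > 0, so result = 0
(z ∨ w) = max(0.95, 0.54) = 0.95
(z → z): 0.95 ≤ 0.95, so result = 1
((z ∨ w) ∨ (z → z)) = max(0.95, 1) = 1
not w: Gödel ¬ of 0.54 = 0 (operand ≠ 0)
(w ∨ not w) = max(0.54, 0) = 0.54
((w ∨ not w) ∧ y) = min(0.54, 0.84) = 0.54
(((z ∨ w) ∨ (z → z)) → ((w ∨ not w) ∧ y)): 1 > 0.54, so result = 0.54
((((z ∧ y) → (x → (z → y))) → not w) → (((z ∨ w) ∨ (z → z)) → ((w ∨ not w) ∧ y))): 0 ≤ 0.54, so result = 1
(((((z ∨ w) ∨ (z → z)) → ((w ∨ not w) ∧ y)) → (((z ∧ y) → (x → (z → y))) → not w)) ∨ ((((z ∧ y) → (x → (z → y))) → not w) → (((z ∨ w) ∨ (z → z)) → ((w ∨ not w) ∧ y)))) = max(0, 1) = 1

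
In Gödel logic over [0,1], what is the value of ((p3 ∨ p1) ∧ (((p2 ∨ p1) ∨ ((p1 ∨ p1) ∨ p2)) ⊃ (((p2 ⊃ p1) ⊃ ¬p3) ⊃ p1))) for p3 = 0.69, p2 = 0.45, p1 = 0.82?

(p3 ∨ p1) = max(0.69, 0.82) = 0.82
(p2 ∨ p1) = max(0.45, 0.82) = 0.82
(p1 ∨ p1) = max(0.82, 0.82) = 0.82
((p1 ∨ p1) ∨ p2) = max(0.82, 0.45) = 0.82
((p2 ∨ p1) ∨ ((p1 ∨ p1) ∨ p2)) = max(0.82, 0.82) = 0.82
(p2 ⊃ p1): 0.45 ≤ 0.82, so result = 1
¬p3: Gödel ¬ of 0.69 = 0 (operand ≠ 0)
((p2 ⊃ p1) ⊃ ¬p3): 1 > 0, so result = 0
(((p2 ⊃ p1) ⊃ ¬p3) ⊃ p1): 0 ≤ 0.82, so result = 1
(((p2 ∨ p1) ∨ ((p1 ∨ p1) ∨ p2)) ⊃ (((p2 ⊃ p1) ⊃ ¬p3) ⊃ p1)): 0.82 ≤ 1, so result = 1
((p3 ∨ p1) ∧ (((p2 ∨ p1) ∨ ((p1 ∨ p1) ∨ p2)) ⊃ (((p2 ⊃ p1) ⊃ ¬p3) ⊃ p1))) = min(0.82, 1) = 0.82

0.82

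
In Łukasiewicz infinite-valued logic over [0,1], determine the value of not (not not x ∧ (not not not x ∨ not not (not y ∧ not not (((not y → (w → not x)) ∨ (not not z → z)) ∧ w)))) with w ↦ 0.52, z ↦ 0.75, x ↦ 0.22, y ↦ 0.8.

0.78

not x: Łukasiewicz ¬ gives 1 − 0.22 = 0.78
not not x: Łukasiewicz ¬ gives 1 − 0.78 = 0.22
not x: Łukasiewicz ¬ gives 1 − 0.22 = 0.78
not not x: Łukasiewicz ¬ gives 1 − 0.78 = 0.22
not not not x: Łukasiewicz ¬ gives 1 − 0.22 = 0.78
not y: Łukasiewicz ¬ gives 1 − 0.8 = 0.2
not y: Łukasiewicz ¬ gives 1 − 0.8 = 0.2
not x: Łukasiewicz ¬ gives 1 − 0.22 = 0.78
(w → not x): min(1, 1 − 0.52 + 0.78) = 1
(not y → (w → not x)): min(1, 1 − 0.2 + 1) = 1
not z: Łukasiewicz ¬ gives 1 − 0.75 = 0.25
not not z: Łukasiewicz ¬ gives 1 − 0.25 = 0.75
(not not z → z): min(1, 1 − 0.75 + 0.75) = 1
((not y → (w → not x)) ∨ (not not z → z)) = max(1, 1) = 1
(((not y → (w → not x)) ∨ (not not z → z)) ∧ w) = min(1, 0.52) = 0.52
not (((not y → (w → not x)) ∨ (not not z → z)) ∧ w): Łukasiewicz ¬ gives 1 − 0.52 = 0.48
not not (((not y → (w → not x)) ∨ (not not z → z)) ∧ w): Łukasiewicz ¬ gives 1 − 0.48 = 0.52
(not y ∧ not not (((not y → (w → not x)) ∨ (not not z → z)) ∧ w)) = min(0.2, 0.52) = 0.2
not (not y ∧ not not (((not y → (w → not x)) ∨ (not not z → z)) ∧ w)): Łukasiewicz ¬ gives 1 − 0.2 = 0.8
not not (not y ∧ not not (((not y → (w → not x)) ∨ (not not z → z)) ∧ w)): Łukasiewicz ¬ gives 1 − 0.8 = 0.2
(not not not x ∨ not not (not y ∧ not not (((not y → (w → not x)) ∨ (not not z → z)) ∧ w))) = max(0.78, 0.2) = 0.78
(not not x ∧ (not not not x ∨ not not (not y ∧ not not (((not y → (w → not x)) ∨ (not not z → z)) ∧ w)))) = min(0.22, 0.78) = 0.22
not (not not x ∧ (not not not x ∨ not not (not y ∧ not not (((not y → (w → not x)) ∨ (not not z → z)) ∧ w)))): Łukasiewicz ¬ gives 1 − 0.22 = 0.78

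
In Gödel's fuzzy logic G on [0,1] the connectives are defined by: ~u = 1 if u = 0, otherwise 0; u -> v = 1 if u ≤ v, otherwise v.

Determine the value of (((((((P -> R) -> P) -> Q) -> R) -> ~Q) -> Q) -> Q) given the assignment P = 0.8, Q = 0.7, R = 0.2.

(P -> R): 0.8 > 0.2, so result = 0.2
((P -> R) -> P): 0.2 ≤ 0.8, so result = 1
(((P -> R) -> P) -> Q): 1 > 0.7, so result = 0.7
((((P -> R) -> P) -> Q) -> R): 0.7 > 0.2, so result = 0.2
~Q: Gödel ¬ of 0.7 = 0 (operand ≠ 0)
(((((P -> R) -> P) -> Q) -> R) -> ~Q): 0.2 > 0, so result = 0
((((((P -> R) -> P) -> Q) -> R) -> ~Q) -> Q): 0 ≤ 0.7, so result = 1
(((((((P -> R) -> P) -> Q) -> R) -> ~Q) -> Q) -> Q): 1 > 0.7, so result = 0.7

0.70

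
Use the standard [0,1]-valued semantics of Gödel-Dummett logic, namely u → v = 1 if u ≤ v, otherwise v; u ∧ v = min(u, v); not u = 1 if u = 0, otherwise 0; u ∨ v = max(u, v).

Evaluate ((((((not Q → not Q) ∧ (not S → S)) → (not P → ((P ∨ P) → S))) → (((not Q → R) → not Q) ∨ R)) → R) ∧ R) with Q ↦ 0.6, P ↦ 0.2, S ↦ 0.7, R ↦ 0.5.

0.50

not Q: Gödel ¬ of 0.6 = 0 (operand ≠ 0)
not Q: Gödel ¬ of 0.6 = 0 (operand ≠ 0)
(not Q → not Q): 0 ≤ 0, so result = 1
not S: Gödel ¬ of 0.7 = 0 (operand ≠ 0)
(not S → S): 0 ≤ 0.7, so result = 1
((not Q → not Q) ∧ (not S → S)) = min(1, 1) = 1
not P: Gödel ¬ of 0.2 = 0 (operand ≠ 0)
(P ∨ P) = max(0.2, 0.2) = 0.2
((P ∨ P) → S): 0.2 ≤ 0.7, so result = 1
(not P → ((P ∨ P) → S)): 0 ≤ 1, so result = 1
(((not Q → not Q) ∧ (not S → S)) → (not P → ((P ∨ P) → S))): 1 ≤ 1, so result = 1
not Q: Gödel ¬ of 0.6 = 0 (operand ≠ 0)
(not Q → R): 0 ≤ 0.5, so result = 1
not Q: Gödel ¬ of 0.6 = 0 (operand ≠ 0)
((not Q → R) → not Q): 1 > 0, so result = 0
(((not Q → R) → not Q) ∨ R) = max(0, 0.5) = 0.5
((((not Q → not Q) ∧ (not S → S)) → (not P → ((P ∨ P) → S))) → (((not Q → R) → not Q) ∨ R)): 1 > 0.5, so result = 0.5
(((((not Q → not Q) ∧ (not S → S)) → (not P → ((P ∨ P) → S))) → (((not Q → R) → not Q) ∨ R)) → R): 0.5 ≤ 0.5, so result = 1
((((((not Q → not Q) ∧ (not S → S)) → (not P → ((P ∨ P) → S))) → (((not Q → R) → not Q) ∨ R)) → R) ∧ R) = min(1, 0.5) = 0.5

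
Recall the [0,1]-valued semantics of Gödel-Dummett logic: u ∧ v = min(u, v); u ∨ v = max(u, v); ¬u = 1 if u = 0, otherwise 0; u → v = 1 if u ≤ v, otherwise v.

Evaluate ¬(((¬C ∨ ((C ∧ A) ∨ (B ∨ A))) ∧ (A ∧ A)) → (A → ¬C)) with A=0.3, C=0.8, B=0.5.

1.00

¬C: Gödel ¬ of 0.8 = 0 (operand ≠ 0)
(C ∧ A) = min(0.8, 0.3) = 0.3
(B ∨ A) = max(0.5, 0.3) = 0.5
((C ∧ A) ∨ (B ∨ A)) = max(0.3, 0.5) = 0.5
(¬C ∨ ((C ∧ A) ∨ (B ∨ A))) = max(0, 0.5) = 0.5
(A ∧ A) = min(0.3, 0.3) = 0.3
((¬C ∨ ((C ∧ A) ∨ (B ∨ A))) ∧ (A ∧ A)) = min(0.5, 0.3) = 0.3
¬C: Gödel ¬ of 0.8 = 0 (operand ≠ 0)
(A → ¬C): 0.3 > 0, so result = 0
(((¬C ∨ ((C ∧ A) ∨ (B ∨ A))) ∧ (A ∧ A)) → (A → ¬C)): 0.3 > 0, so result = 0
¬(((¬C ∨ ((C ∧ A) ∨ (B ∨ A))) ∧ (A ∧ A)) → (A → ¬C)): Gödel ¬ of 0 = 1 (operand is 0)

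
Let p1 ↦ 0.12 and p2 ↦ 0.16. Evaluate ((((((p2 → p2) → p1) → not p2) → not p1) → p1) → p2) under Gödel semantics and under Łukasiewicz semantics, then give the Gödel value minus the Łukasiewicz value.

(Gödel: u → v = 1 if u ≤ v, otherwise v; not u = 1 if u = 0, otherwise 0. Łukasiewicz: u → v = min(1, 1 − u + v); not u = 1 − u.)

0.08

Gödel evaluation:
  (p2 → p2): 0.16 ≤ 0.16, so result = 1
  ((p2 → p2) → p1): 1 > 0.12, so result = 0.12
  not p2: Gödel ¬ of 0.16 = 0 (operand ≠ 0)
  (((p2 → p2) → p1) → not p2): 0.12 > 0, so result = 0
  not p1: Gödel ¬ of 0.12 = 0 (operand ≠ 0)
  ((((p2 → p2) → p1) → not p2) → not p1): 0 ≤ 0, so result = 1
  (((((p2 → p2) → p1) → not p2) → not p1) → p1): 1 > 0.12, so result = 0.12
  ((((((p2 → p2) → p1) → not p2) → not p1) → p1) → p2): 0.12 ≤ 0.16, so result = 1
  Gödel value = 1
Łukasiewicz evaluation:
  (p2 → p2): min(1, 1 − 0.16 + 0.16) = 1
  ((p2 → p2) → p1): min(1, 1 − 1 + 0.12) = 0.12
  not p2: Łukasiewicz ¬ gives 1 − 0.16 = 0.84
  (((p2 → p2) → p1) → not p2): min(1, 1 − 0.12 + 0.84) = 1
  not p1: Łukasiewicz ¬ gives 1 − 0.12 = 0.88
  ((((p2 → p2) → p1) → not p2) → not p1): min(1, 1 − 1 + 0.88) = 0.88
  (((((p2 → p2) → p1) → not p2) → not p1) → p1): min(1, 1 − 0.88 + 0.12) = 0.24
  ((((((p2 → p2) → p1) → not p2) → not p1) → p1) → p2): min(1, 1 − 0.24 + 0.16) = 0.92
  Łukasiewicz value = 0.92
Difference: 1 − 0.92 = 0.08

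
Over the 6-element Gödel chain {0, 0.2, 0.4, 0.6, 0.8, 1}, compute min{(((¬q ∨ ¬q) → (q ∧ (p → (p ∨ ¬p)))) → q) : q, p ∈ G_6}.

The minimum is attained at q = 0.2, p = 0:
  ¬q: Gödel ¬ of 0.2 = 0 (operand ≠ 0)
  ¬q: Gödel ¬ of 0.2 = 0 (operand ≠ 0)
  (¬q ∨ ¬q) = max(0, 0) = 0
  ¬p: Gödel ¬ of 0 = 1 (operand is 0)
  (p ∨ ¬p) = max(0, 1) = 1
  (p → (p ∨ ¬p)): 0 ≤ 1, so result = 1
  (q ∧ (p → (p ∨ ¬p))) = min(0.2, 1) = 0.2
  ((¬q ∨ ¬q) → (q ∧ (p → (p ∨ ¬p)))): 0 ≤ 0.2, so result = 1
  (((¬q ∨ ¬q) → (q ∧ (p → (p ∨ ¬p)))) → q): 1 > 0.2, so result = 0.2
Checking all 36 assignments confirms none give a value below 0.20.

0.20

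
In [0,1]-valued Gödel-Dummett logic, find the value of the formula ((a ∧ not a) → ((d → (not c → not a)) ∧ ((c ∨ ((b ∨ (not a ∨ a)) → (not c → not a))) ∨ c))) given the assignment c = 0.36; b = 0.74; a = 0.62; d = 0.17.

1.00

not a: Gödel ¬ of 0.62 = 0 (operand ≠ 0)
(a ∧ not a) = min(0.62, 0) = 0
not c: Gödel ¬ of 0.36 = 0 (operand ≠ 0)
not a: Gödel ¬ of 0.62 = 0 (operand ≠ 0)
(not c → not a): 0 ≤ 0, so result = 1
(d → (not c → not a)): 0.17 ≤ 1, so result = 1
not a: Gödel ¬ of 0.62 = 0 (operand ≠ 0)
(not a ∨ a) = max(0, 0.62) = 0.62
(b ∨ (not a ∨ a)) = max(0.74, 0.62) = 0.74
not c: Gödel ¬ of 0.36 = 0 (operand ≠ 0)
not a: Gödel ¬ of 0.62 = 0 (operand ≠ 0)
(not c → not a): 0 ≤ 0, so result = 1
((b ∨ (not a ∨ a)) → (not c → not a)): 0.74 ≤ 1, so result = 1
(c ∨ ((b ∨ (not a ∨ a)) → (not c → not a))) = max(0.36, 1) = 1
((c ∨ ((b ∨ (not a ∨ a)) → (not c → not a))) ∨ c) = max(1, 0.36) = 1
((d → (not c → not a)) ∧ ((c ∨ ((b ∨ (not a ∨ a)) → (not c → not a))) ∨ c)) = min(1, 1) = 1
((a ∧ not a) → ((d → (not c → not a)) ∧ ((c ∨ ((b ∨ (not a ∨ a)) → (not c → not a))) ∨ c))): 0 ≤ 1, so result = 1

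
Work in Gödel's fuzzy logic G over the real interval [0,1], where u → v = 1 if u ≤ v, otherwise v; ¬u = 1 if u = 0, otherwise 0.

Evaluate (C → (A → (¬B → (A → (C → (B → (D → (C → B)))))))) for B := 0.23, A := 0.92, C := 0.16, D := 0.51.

¬B: Gödel ¬ of 0.23 = 0 (operand ≠ 0)
(C → B): 0.16 ≤ 0.23, so result = 1
(D → (C → B)): 0.51 ≤ 1, so result = 1
(B → (D → (C → B))): 0.23 ≤ 1, so result = 1
(C → (B → (D → (C → B)))): 0.16 ≤ 1, so result = 1
(A → (C → (B → (D → (C → B))))): 0.92 ≤ 1, so result = 1
(¬B → (A → (C → (B → (D → (C → B)))))): 0 ≤ 1, so result = 1
(A → (¬B → (A → (C → (B → (D → (C → B))))))): 0.92 ≤ 1, so result = 1
(C → (A → (¬B → (A → (C → (B → (D → (C → B)))))))): 0.16 ≤ 1, so result = 1

1.00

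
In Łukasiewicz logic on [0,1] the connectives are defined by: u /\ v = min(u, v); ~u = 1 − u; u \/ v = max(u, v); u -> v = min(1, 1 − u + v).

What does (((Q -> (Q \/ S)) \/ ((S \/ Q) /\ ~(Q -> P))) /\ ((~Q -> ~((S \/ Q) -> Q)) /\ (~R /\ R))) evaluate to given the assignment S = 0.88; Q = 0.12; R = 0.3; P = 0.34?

(Q \/ S) = max(0.12, 0.88) = 0.88
(Q -> (Q \/ S)): min(1, 1 − 0.12 + 0.88) = 1
(S \/ Q) = max(0.88, 0.12) = 0.88
(Q -> P): min(1, 1 − 0.12 + 0.34) = 1
~(Q -> P): Łukasiewicz ¬ gives 1 − 1 = 0
((S \/ Q) /\ ~(Q -> P)) = min(0.88, 0) = 0
((Q -> (Q \/ S)) \/ ((S \/ Q) /\ ~(Q -> P))) = max(1, 0) = 1
~Q: Łukasiewicz ¬ gives 1 − 0.12 = 0.88
(S \/ Q) = max(0.88, 0.12) = 0.88
((S \/ Q) -> Q): min(1, 1 − 0.88 + 0.12) = 0.24
~((S \/ Q) -> Q): Łukasiewicz ¬ gives 1 − 0.24 = 0.76
(~Q -> ~((S \/ Q) -> Q)): min(1, 1 − 0.88 + 0.76) = 0.88
~R: Łukasiewicz ¬ gives 1 − 0.3 = 0.7
(~R /\ R) = min(0.7, 0.3) = 0.3
((~Q -> ~((S \/ Q) -> Q)) /\ (~R /\ R)) = min(0.88, 0.3) = 0.3
(((Q -> (Q \/ S)) \/ ((S \/ Q) /\ ~(Q -> P))) /\ ((~Q -> ~((S \/ Q) -> Q)) /\ (~R /\ R))) = min(1, 0.3) = 0.3

0.30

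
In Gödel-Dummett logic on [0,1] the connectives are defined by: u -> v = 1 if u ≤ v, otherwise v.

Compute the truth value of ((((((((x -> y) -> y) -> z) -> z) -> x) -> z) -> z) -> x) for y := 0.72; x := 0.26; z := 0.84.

(x -> y): 0.26 ≤ 0.72, so result = 1
((x -> y) -> y): 1 > 0.72, so result = 0.72
(((x -> y) -> y) -> z): 0.72 ≤ 0.84, so result = 1
((((x -> y) -> y) -> z) -> z): 1 > 0.84, so result = 0.84
(((((x -> y) -> y) -> z) -> z) -> x): 0.84 > 0.26, so result = 0.26
((((((x -> y) -> y) -> z) -> z) -> x) -> z): 0.26 ≤ 0.84, so result = 1
(((((((x -> y) -> y) -> z) -> z) -> x) -> z) -> z): 1 > 0.84, so result = 0.84
((((((((x -> y) -> y) -> z) -> z) -> x) -> z) -> z) -> x): 0.84 > 0.26, so result = 0.26

0.26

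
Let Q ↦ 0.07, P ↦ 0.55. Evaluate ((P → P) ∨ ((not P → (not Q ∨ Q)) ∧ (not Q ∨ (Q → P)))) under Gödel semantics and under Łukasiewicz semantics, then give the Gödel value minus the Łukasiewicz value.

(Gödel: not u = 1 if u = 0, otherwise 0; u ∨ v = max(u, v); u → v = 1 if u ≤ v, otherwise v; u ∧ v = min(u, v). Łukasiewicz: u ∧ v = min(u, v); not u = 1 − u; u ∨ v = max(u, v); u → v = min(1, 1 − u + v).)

Gödel evaluation:
  (P → P): 0.55 ≤ 0.55, so result = 1
  not P: Gödel ¬ of 0.55 = 0 (operand ≠ 0)
  not Q: Gödel ¬ of 0.07 = 0 (operand ≠ 0)
  (not Q ∨ Q) = max(0, 0.07) = 0.07
  (not P → (not Q ∨ Q)): 0 ≤ 0.07, so result = 1
  not Q: Gödel ¬ of 0.07 = 0 (operand ≠ 0)
  (Q → P): 0.07 ≤ 0.55, so result = 1
  (not Q ∨ (Q → P)) = max(0, 1) = 1
  ((not P → (not Q ∨ Q)) ∧ (not Q ∨ (Q → P))) = min(1, 1) = 1
  ((P → P) ∨ ((not P → (not Q ∨ Q)) ∧ (not Q ∨ (Q → P)))) = max(1, 1) = 1
  Gödel value = 1
Łukasiewicz evaluation:
  (P → P): min(1, 1 − 0.55 + 0.55) = 1
  not P: Łukasiewicz ¬ gives 1 − 0.55 = 0.45
  not Q: Łukasiewicz ¬ gives 1 − 0.07 = 0.93
  (not Q ∨ Q) = max(0.93, 0.07) = 0.93
  (not P → (not Q ∨ Q)): min(1, 1 − 0.45 + 0.93) = 1
  not Q: Łukasiewicz ¬ gives 1 − 0.07 = 0.93
  (Q → P): min(1, 1 − 0.07 + 0.55) = 1
  (not Q ∨ (Q → P)) = max(0.93, 1) = 1
  ((not P → (not Q ∨ Q)) ∧ (not Q ∨ (Q → P))) = min(1, 1) = 1
  ((P → P) ∨ ((not P → (not Q ∨ Q)) ∧ (not Q ∨ (Q → P)))) = max(1, 1) = 1
  Łukasiewicz value = 1
Difference: 1 − 1 = 0.00

0.00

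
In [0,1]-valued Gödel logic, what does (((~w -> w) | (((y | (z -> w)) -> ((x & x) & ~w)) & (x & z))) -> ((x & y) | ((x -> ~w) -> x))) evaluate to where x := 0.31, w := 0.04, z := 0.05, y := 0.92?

~w: Gödel ¬ of 0.04 = 0 (operand ≠ 0)
(~w -> w): 0 ≤ 0.04, so result = 1
(z -> w): 0.05 > 0.04, so result = 0.04
(y | (z -> w)) = max(0.92, 0.04) = 0.92
(x & x) = min(0.31, 0.31) = 0.31
~w: Gödel ¬ of 0.04 = 0 (operand ≠ 0)
((x & x) & ~w) = min(0.31, 0) = 0
((y | (z -> w)) -> ((x & x) & ~w)): 0.92 > 0, so result = 0
(x & z) = min(0.31, 0.05) = 0.05
(((y | (z -> w)) -> ((x & x) & ~w)) & (x & z)) = min(0, 0.05) = 0
((~w -> w) | (((y | (z -> w)) -> ((x & x) & ~w)) & (x & z))) = max(1, 0) = 1
(x & y) = min(0.31, 0.92) = 0.31
~w: Gödel ¬ of 0.04 = 0 (operand ≠ 0)
(x -> ~w): 0.31 > 0, so result = 0
((x -> ~w) -> x): 0 ≤ 0.31, so result = 1
((x & y) | ((x -> ~w) -> x)) = max(0.31, 1) = 1
(((~w -> w) | (((y | (z -> w)) -> ((x & x) & ~w)) & (x & z))) -> ((x & y) | ((x -> ~w) -> x))): 1 ≤ 1, so result = 1

1.00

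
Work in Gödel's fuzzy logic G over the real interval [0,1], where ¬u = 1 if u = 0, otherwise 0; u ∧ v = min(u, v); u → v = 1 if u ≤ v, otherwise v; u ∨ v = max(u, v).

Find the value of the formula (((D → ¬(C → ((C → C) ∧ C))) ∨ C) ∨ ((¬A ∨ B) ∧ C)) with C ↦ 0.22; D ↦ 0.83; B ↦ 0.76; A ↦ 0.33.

0.22

(C → C): 0.22 ≤ 0.22, so result = 1
((C → C) ∧ C) = min(1, 0.22) = 0.22
(C → ((C → C) ∧ C)): 0.22 ≤ 0.22, so result = 1
¬(C → ((C → C) ∧ C)): Gödel ¬ of 1 = 0 (operand ≠ 0)
(D → ¬(C → ((C → C) ∧ C))): 0.83 > 0, so result = 0
((D → ¬(C → ((C → C) ∧ C))) ∨ C) = max(0, 0.22) = 0.22
¬A: Gödel ¬ of 0.33 = 0 (operand ≠ 0)
(¬A ∨ B) = max(0, 0.76) = 0.76
((¬A ∨ B) ∧ C) = min(0.76, 0.22) = 0.22
(((D → ¬(C → ((C → C) ∧ C))) ∨ C) ∨ ((¬A ∨ B) ∧ C)) = max(0.22, 0.22) = 0.22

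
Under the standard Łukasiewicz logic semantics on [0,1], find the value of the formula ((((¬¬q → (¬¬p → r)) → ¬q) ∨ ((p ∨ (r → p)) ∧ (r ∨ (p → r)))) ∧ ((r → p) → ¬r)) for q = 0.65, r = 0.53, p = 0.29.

¬q: Łukasiewicz ¬ gives 1 − 0.65 = 0.35
¬¬q: Łukasiewicz ¬ gives 1 − 0.35 = 0.65
¬p: Łukasiewicz ¬ gives 1 − 0.29 = 0.71
¬¬p: Łukasiewicz ¬ gives 1 − 0.71 = 0.29
(¬¬p → r): min(1, 1 − 0.29 + 0.53) = 1
(¬¬q → (¬¬p → r)): min(1, 1 − 0.65 + 1) = 1
¬q: Łukasiewicz ¬ gives 1 − 0.65 = 0.35
((¬¬q → (¬¬p → r)) → ¬q): min(1, 1 − 1 + 0.35) = 0.35
(r → p): min(1, 1 − 0.53 + 0.29) = 0.76
(p ∨ (r → p)) = max(0.29, 0.76) = 0.76
(p → r): min(1, 1 − 0.29 + 0.53) = 1
(r ∨ (p → r)) = max(0.53, 1) = 1
((p ∨ (r → p)) ∧ (r ∨ (p → r))) = min(0.76, 1) = 0.76
(((¬¬q → (¬¬p → r)) → ¬q) ∨ ((p ∨ (r → p)) ∧ (r ∨ (p → r)))) = max(0.35, 0.76) = 0.76
(r → p): min(1, 1 − 0.53 + 0.29) = 0.76
¬r: Łukasiewicz ¬ gives 1 − 0.53 = 0.47
((r → p) → ¬r): min(1, 1 − 0.76 + 0.47) = 0.71
((((¬¬q → (¬¬p → r)) → ¬q) ∨ ((p ∨ (r → p)) ∧ (r ∨ (p → r)))) ∧ ((r → p) → ¬r)) = min(0.76, 0.71) = 0.71

0.71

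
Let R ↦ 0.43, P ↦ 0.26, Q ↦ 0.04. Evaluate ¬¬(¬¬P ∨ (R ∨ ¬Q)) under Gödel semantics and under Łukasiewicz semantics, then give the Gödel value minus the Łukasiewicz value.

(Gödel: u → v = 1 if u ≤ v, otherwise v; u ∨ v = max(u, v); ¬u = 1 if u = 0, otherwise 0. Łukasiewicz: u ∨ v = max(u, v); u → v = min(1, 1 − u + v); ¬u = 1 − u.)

Gödel evaluation:
  ¬P: Gödel ¬ of 0.26 = 0 (operand ≠ 0)
  ¬¬P: Gödel ¬ of 0 = 1 (operand is 0)
  ¬Q: Gödel ¬ of 0.04 = 0 (operand ≠ 0)
  (R ∨ ¬Q) = max(0.43, 0) = 0.43
  (¬¬P ∨ (R ∨ ¬Q)) = max(1, 0.43) = 1
  ¬(¬¬P ∨ (R ∨ ¬Q)): Gödel ¬ of 1 = 0 (operand ≠ 0)
  ¬¬(¬¬P ∨ (R ∨ ¬Q)): Gödel ¬ of 0 = 1 (operand is 0)
  Gödel value = 1
Łukasiewicz evaluation:
  ¬P: Łukasiewicz ¬ gives 1 − 0.26 = 0.74
  ¬¬P: Łukasiewicz ¬ gives 1 − 0.74 = 0.26
  ¬Q: Łukasiewicz ¬ gives 1 − 0.04 = 0.96
  (R ∨ ¬Q) = max(0.43, 0.96) = 0.96
  (¬¬P ∨ (R ∨ ¬Q)) = max(0.26, 0.96) = 0.96
  ¬(¬¬P ∨ (R ∨ ¬Q)): Łukasiewicz ¬ gives 1 − 0.96 = 0.04
  ¬¬(¬¬P ∨ (R ∨ ¬Q)): Łukasiewicz ¬ gives 1 − 0.04 = 0.96
  Łukasiewicz value = 0.96
Difference: 1 − 0.96 = 0.04

0.04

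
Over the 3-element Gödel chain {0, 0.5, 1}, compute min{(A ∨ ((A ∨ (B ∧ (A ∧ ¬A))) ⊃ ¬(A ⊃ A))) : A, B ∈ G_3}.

0.50

The minimum is attained at A = 0.5, B = 0:
  ¬A: Gödel ¬ of 0.5 = 0 (operand ≠ 0)
  (A ∧ ¬A) = min(0.5, 0) = 0
  (B ∧ (A ∧ ¬A)) = min(0, 0) = 0
  (A ∨ (B ∧ (A ∧ ¬A))) = max(0.5, 0) = 0.5
  (A ⊃ A): 0.5 ≤ 0.5, so result = 1
  ¬(A ⊃ A): Gödel ¬ of 1 = 0 (operand ≠ 0)
  ((A ∨ (B ∧ (A ∧ ¬A))) ⊃ ¬(A ⊃ A)): 0.5 > 0, so result = 0
  (A ∨ ((A ∨ (B ∧ (A ∧ ¬A))) ⊃ ¬(A ⊃ A))) = max(0.5, 0) = 0.5
Checking all 9 assignments confirms none give a value below 0.50.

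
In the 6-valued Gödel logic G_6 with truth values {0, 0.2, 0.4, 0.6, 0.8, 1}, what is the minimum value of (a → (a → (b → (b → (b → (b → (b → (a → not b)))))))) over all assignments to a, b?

0.00

The minimum is attained at a = 0.2, b = 0.2:
  not b: Gödel ¬ of 0.2 = 0 (operand ≠ 0)
  (a → not b): 0.2 > 0, so result = 0
  (b → (a → not b)): 0.2 > 0, so result = 0
  (b → (b → (a → not b))): 0.2 > 0, so result = 0
  (b → (b → (b → (a → not b)))): 0.2 > 0, so result = 0
  (b → (b → (b → (b → (a → not b))))): 0.2 > 0, so result = 0
  (b → (b → (b → (b → (b → (a → not b)))))): 0.2 > 0, so result = 0
  (a → (b → (b → (b → (b → (b → (a → not b))))))): 0.2 > 0, so result = 0
  (a → (a → (b → (b → (b → (b → (b → (a → not b)))))))): 0.2 > 0, so result = 0
Checking all 36 assignments confirms none give a value below 0.00.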